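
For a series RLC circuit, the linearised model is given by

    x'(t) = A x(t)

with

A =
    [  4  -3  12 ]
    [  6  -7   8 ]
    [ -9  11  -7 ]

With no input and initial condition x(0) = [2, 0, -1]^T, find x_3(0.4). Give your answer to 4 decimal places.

det(sI - A) = s^3 - (tr A)s^2 + (M11 + M22 + M33)s - det A, where Mii is the 2×2 principal minor of A obtained by deleting row i and column i.
tr A = 4 + (-7) + (-7) = -10; M11 = (-7)·(-7) - 8·11 = 49 - 88 = -39; M22 = 4·(-7) - 12·(-9) = -28 - (-108) = 80; M33 = 4·(-7) - (-3)·6 = -28 - (-18) = -10; sum of minors = 31.
det A = 4·((-7)·(-7) - 8·11) - (-3)·(6·(-7) - 8·(-9)) + 12·(6·11 - (-7)·(-9)) = 4·(-39) - (-3)·30 + 12·3 = -30.
So p(s) = det(sI - A) = s^3 + 10s^2 + 31s + 30.
Rational-root test: any integer root divides 30. Testing small divisors, s = -2 works: p(-2) = -8 + 40 + (-62) + 30 = 0, so (s + 2) is a factor.
Dividing, p(s) = (s + 2)(s^2 + 8s + 15).
Factor s^2 + 8s + 15: two numbers with sum -8 and product 15 are -3 and -5, so s^2 + 8s + 15 = (s + 3)(s + 5).
Hence p(s) = (s + 2) (s + 3) (s + 5), with roots -5, -3, -2.
The eigenvalues -5, -3, -2 are distinct and real, so A is diagonalisable and x(t) = e^{At} x(0) = V diag(e^{λ_i t}) V^{-1} x(0), where the columns of V are the eigenvectors.
λ = -5: A - (-5)I = [[9, -3, 12], [6, -2, 8], [-9, 11, -2]]. v must be orthogonal to every row; (row 1) × (row 3) = [-126, -90, 72], so take v_1 = [-7, -5, 4]^T.
λ = -3: A - (-3)I = [[7, -3, 12], [6, -4, 8], [-9, 11, -4]]. v must be orthogonal to every row; (row 1) × (row 2) = [24, 16, -10], so take v_2 = [12, 8, -5]^T.
λ = -2: A - (-2)I = [[6, -3, 12], [6, -5, 8], [-9, 11, -5]]. v must be orthogonal to every row; (row 1) × (row 2) = [36, 24, -12], so take v_3 = [3, 2, -1]^T.
V = [v_1 v_2 v_3] = [[-7, 12, 3], [-5, 8, 2], [4, -5, -1]] has det V = 1, so V^{-1} = adj(V)/det V = [[2, -3, 0], [3, -5, -1], [-7, 13, 4]].
Modal coordinates z(0) = V^{-1} x(0): 2·2 + (-3)·0 + 0·(-1) = 4; 3·2 + (-5)·0 + (-1)·(-1) = 7; (-7)·2 + 13·0 + 4·(-1) = -18; so z(0) = [4, 7, -18]^T.
x_3(t) = Σ_i (v_i)_3 · z_i(0) · e^{λ_i t} (row 3 of V times the modal terms).
x_3(0.4) = 4·4·e^{-5·0.4} + (-5)·7·e^{-3·0.4} + (-1)·(-18)·e^{-2·0.4} = 16·0.135335 + (-35)·0.301194 + 18·0.449329 = -0.2885.

-0.2885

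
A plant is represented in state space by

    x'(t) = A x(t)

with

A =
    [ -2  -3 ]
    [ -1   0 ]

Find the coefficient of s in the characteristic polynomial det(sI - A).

For a 2×2 matrix, det(sI - A) = s^2 - (tr A)s + det A.
tr A = -2, det A = -3.
So p(s) = s^2 + 2s - 3.
The coefficient of s is 2.

2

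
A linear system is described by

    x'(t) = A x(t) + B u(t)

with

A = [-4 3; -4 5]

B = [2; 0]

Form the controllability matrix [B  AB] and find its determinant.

AB = [[-8], [-8]]
Controllability matrix C = [B  AB] = [[2, -8], [0, -8]]
det(C) = 2·(-8) - (-8)·0 = -16 - 0 = -16
Since det(C) ≠ 0, rank(C) = 2 and the system is completely controllable.

-16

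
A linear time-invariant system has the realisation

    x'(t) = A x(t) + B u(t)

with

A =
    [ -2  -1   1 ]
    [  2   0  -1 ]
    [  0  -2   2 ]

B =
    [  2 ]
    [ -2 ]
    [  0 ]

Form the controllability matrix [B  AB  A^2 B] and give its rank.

AB = [[-2], [4], [4]]
A^2B = [[4], [-8], [0]]
Controllability matrix C = [B  AB  A^2B] = [[2, -2, 4], [-2, 4, -8], [0, 4, 0]]
det(C) = 2·(4·0 - (-8)·4) - (-2)·((-2)·0 - (-8)·0) + 4·((-2)·4 - 4·0) = 2·32 - (-2)·0 + 4·(-8) = 32 ≠ 0, so rank(C) = 3.
rank(C) = 3 = n, so the pair (A, B) is completely controllable.

3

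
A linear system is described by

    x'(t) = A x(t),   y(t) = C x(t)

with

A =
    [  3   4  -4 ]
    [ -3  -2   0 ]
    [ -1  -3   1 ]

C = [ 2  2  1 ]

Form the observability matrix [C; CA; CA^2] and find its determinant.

CA = [[-1, 1, -7]]
CA^2 = [[1, 15, -3]]
Observability matrix O = [C; CA; CA^2] = [[2, 2, 1], [-1, 1, -7], [1, 15, -3]]
Expanding along the first row, det(O) = 2·(1·(-3) - (-7)·15) - 2·((-1)·(-3) - (-7)·1) + 1·((-1)·15 - 1·1) = 2·102 - 2·10 + 1·(-16) = 168
Since det(O) ≠ 0, rank(O) = 3 and the system is completely observable.

168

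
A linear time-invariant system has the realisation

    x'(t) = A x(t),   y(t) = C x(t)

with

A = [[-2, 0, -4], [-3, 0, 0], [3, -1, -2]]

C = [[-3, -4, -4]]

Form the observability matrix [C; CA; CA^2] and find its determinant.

CA = [[6, 4, 20]]
CA^2 = [[36, -20, -64]]
Observability matrix O = [C; CA; CA^2] = [[-3, -4, -4], [6, 4, 20], [36, -20, -64]]
Expanding along the first row, det(O) = (-3)·(4·(-64) - 20·(-20)) - (-4)·(6·(-64) - 20·36) + (-4)·(6·(-20) - 4·36) = (-3)·144 - (-4)·(-1104) + (-4)·(-264) = -3792
Since det(O) ≠ 0, rank(O) = 3 and the system is completely observable.

-3792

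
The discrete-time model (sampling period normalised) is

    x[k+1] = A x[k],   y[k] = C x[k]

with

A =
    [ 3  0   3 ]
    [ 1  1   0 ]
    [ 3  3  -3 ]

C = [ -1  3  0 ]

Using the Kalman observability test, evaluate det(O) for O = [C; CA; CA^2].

45

CA = [[0, 3, -3]]
CA^2 = [[-6, -6, 9]]
Observability matrix O = [C; CA; CA^2] = [[-1, 3, 0], [0, 3, -3], [-6, -6, 9]]
Expanding along the first row, det(O) = (-1)·(3·9 - (-3)·(-6)) - 3·(0·9 - (-3)·(-6)) + 0·(0·(-6) - 3·(-6)) = (-1)·9 - 3·(-18) + 0·18 = 45
Since det(O) ≠ 0, rank(O) = 3 and the system is completely observable.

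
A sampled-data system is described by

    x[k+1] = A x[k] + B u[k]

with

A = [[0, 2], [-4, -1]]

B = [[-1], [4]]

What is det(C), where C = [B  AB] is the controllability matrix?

-32

AB = [[8], [0]]
Controllability matrix C = [B  AB] = [[-1, 8], [4, 0]]
det(C) = (-1)·0 - 8·4 = 0 - 32 = -32
Since det(C) ≠ 0, rank(C) = 2 and the system is completely controllable.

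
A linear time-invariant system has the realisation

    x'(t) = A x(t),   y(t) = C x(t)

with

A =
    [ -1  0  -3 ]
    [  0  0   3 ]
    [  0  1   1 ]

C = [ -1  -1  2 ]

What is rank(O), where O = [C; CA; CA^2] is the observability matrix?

3

CA = [[1, 2, 2]]
CA^2 = [[-1, 2, 5]]
Observability matrix O = [C; CA; CA^2] = [[-1, -1, 2], [1, 2, 2], [-1, 2, 5]]
det(O) = (-1)·(2·5 - 2·2) - (-1)·(1·5 - 2·(-1)) + 2·(1·2 - 2·(-1)) = (-1)·6 - (-1)·7 + 2·4 = 9 ≠ 0, so rank(O) = 3.
rank(O) = 3 = n, so the pair (A, C) is completely observable.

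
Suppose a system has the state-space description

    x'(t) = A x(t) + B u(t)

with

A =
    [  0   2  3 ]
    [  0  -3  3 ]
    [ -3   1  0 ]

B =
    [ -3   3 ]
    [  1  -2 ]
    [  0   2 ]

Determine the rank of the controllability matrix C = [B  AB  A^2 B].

AB = [[2, 2], [-3, 12], [10, -11]]
A^2B = [[24, -9], [39, -69], [-9, 6]]
Controllability matrix C = [B  AB  A^2B] = [[-3, 3, 2, 2, 24, -9], [1, -2, -3, 12, 39, -69], [0, 2, 10, -11, -9, 6]]
Take the 3×3 submatrix of C formed by columns 1, 2, 3: [[-3, 3, 2], [1, -2, -3], [0, 2, 10]]. Its determinant is (-3)·((-2)·10 - (-3)·2) - 3·(1·10 - (-3)·0) + 2·(1·2 - (-2)·0) = (-3)·(-14) - 3·10 + 2·2 = 16 ≠ 0.
So rank(C) ≥ 3; since C has 3 rows, rank(C) = 3.
rank(C) = 3 = n, so the pair (A, B) is completely controllable.

3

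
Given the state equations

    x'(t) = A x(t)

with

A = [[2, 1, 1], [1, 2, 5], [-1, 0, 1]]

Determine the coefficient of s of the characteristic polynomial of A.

8

Expand det(sI - A) for the 3×3 matrix.
p(s) = s^3 - 5s^2 + 8s.
(Check: constant term = det(-A) = (-1)^3 det A = 0; coefficient of s^2 = -tr A = -5.)
The coefficient of s is 8.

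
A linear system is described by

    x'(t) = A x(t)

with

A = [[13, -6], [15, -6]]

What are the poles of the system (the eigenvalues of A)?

3, 4

det(sI - A) = s^2 - (tr A)s + det A, with tr A = 13 + (-6) = 7 and det A = 13·(-6) - (-6)·15 = -78 - (-90) = 12.
So p(s) = det(sI - A) = s^2 - 7s + 12.
Factor s^2 - 7s + 12: two numbers with sum 7 and product 12 are 4 and 3, so s^2 - 7s + 12 = (s - 4)(s - 3).
Hence p(s) = (s - 4) (s - 3), with roots 3, 4.
At least one eigenvalue has non-negative real part, so the system is not asymptotically stable.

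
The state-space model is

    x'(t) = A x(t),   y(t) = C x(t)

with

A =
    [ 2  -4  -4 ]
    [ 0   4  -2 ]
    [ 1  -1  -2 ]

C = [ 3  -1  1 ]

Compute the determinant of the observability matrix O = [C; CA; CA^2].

-4874

CA = [[7, -17, -12]]
CA^2 = [[2, -84, 30]]
Observability matrix O = [C; CA; CA^2] = [[3, -1, 1], [7, -17, -12], [2, -84, 30]]
Expanding along the first row, det(O) = 3·((-17)·30 - (-12)·(-84)) - (-1)·(7·30 - (-12)·2) + 1·(7·(-84) - (-17)·2) = 3·(-1518) - (-1)·234 + 1·(-554) = -4874
Since det(O) ≠ 0, rank(O) = 3 and the system is completely observable.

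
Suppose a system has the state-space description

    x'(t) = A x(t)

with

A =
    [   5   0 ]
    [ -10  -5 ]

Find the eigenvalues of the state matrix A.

det(sI - A) = s^2 - (tr A)s + det A, with tr A = 5 + (-5) = 0 and det A = 5·(-5) - 0·(-10) = -25 - 0 = -25.
So p(s) = det(sI - A) = s^2 - 25.
Factor s^2 - 25: two numbers with sum 0 and product -25 are 5 and -5, so s^2 - 25 = (s - 5)(s + 5).
Hence p(s) = (s - 5) (s + 5), with roots -5, 5.
At least one eigenvalue has non-negative real part, so the system is not asymptotically stable.

-5, 5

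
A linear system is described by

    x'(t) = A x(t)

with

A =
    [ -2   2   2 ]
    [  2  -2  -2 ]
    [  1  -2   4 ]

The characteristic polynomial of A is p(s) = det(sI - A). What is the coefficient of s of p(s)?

-22

Expand det(sI - A) for the 3×3 matrix.
p(s) = s^3 - 22s.
(Check: constant term = det(-A) = (-1)^3 det A = 0; coefficient of s^2 = -tr A = 0.)
The coefficient of s is -22.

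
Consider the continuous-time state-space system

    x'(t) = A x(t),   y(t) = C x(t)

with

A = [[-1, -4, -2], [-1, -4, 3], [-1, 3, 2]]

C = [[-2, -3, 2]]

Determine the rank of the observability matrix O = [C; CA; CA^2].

CA = [[3, 26, -1]]
CA^2 = [[-28, -119, 70]]
Observability matrix O = [C; CA; CA^2] = [[-2, -3, 2], [3, 26, -1], [-28, -119, 70]]
det(O) = (-2)·(26·70 - (-1)·(-119)) - (-3)·(3·70 - (-1)·(-28)) + 2·(3·(-119) - 26·(-28)) = (-2)·1701 - (-3)·182 + 2·371 = -2114 ≠ 0, so rank(O) = 3.
rank(O) = 3 = n, so the pair (A, C) is completely observable.

3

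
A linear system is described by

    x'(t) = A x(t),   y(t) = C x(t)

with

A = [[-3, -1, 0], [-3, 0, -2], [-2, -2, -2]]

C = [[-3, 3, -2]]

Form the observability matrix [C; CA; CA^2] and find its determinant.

CA = [[4, 7, -2]]
CA^2 = [[-29, 0, -10]]
Observability matrix O = [C; CA; CA^2] = [[-3, 3, -2], [4, 7, -2], [-29, 0, -10]]
Expanding along the first row, det(O) = (-3)·(7·(-10) - (-2)·0) - 3·(4·(-10) - (-2)·(-29)) + (-2)·(4·0 - 7·(-29)) = (-3)·(-70) - 3·(-98) + (-2)·203 = 98
Since det(O) ≠ 0, rank(O) = 3 and the system is completely observable.

98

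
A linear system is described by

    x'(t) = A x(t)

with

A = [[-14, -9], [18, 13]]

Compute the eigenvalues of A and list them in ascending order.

det(sI - A) = s^2 - (tr A)s + det A, with tr A = (-14) + 13 = -1 and det A = (-14)·13 - (-9)·18 = -182 - (-162) = -20.
So p(s) = det(sI - A) = s^2 + s - 20.
Factor s^2 + s - 20: two numbers with sum -1 and product -20 are 4 and -5, so s^2 + s - 20 = (s - 4)(s + 5).
Hence p(s) = (s - 4) (s + 5), with roots -5, 4.
At least one eigenvalue has non-negative real part, so the system is not asymptotically stable.

-5, 4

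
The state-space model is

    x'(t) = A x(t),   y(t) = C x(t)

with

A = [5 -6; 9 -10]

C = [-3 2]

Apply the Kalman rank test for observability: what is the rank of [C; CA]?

CA = [[3, -2]]
Observability matrix O = [C; CA] = [[-3, 2], [3, -2]]
Every row of O is a scalar multiple of row 1 = [-3, 2] (multipliers 1, -1), so the rows span a one-dimensional space.
O ≠ 0, hence rank(O) = 1.
rank(O) = 1 < n = 2, so the pair (A, C) is not completely observable.

1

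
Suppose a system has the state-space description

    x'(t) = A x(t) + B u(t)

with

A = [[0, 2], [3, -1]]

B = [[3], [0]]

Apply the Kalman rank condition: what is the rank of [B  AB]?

2

AB = [[0], [9]]
Controllability matrix C = [B  AB] = [[3, 0], [0, 9]]
det(C) = 3·9 - 0·0 = 27 - 0 = 27 ≠ 0, so rank(C) = 2.
rank(C) = 2 = n, so the pair (A, B) is completely controllable.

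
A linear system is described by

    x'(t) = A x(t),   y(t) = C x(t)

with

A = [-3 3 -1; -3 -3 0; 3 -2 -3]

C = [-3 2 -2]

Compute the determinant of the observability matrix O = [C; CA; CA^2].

CA = [[-3, -11, 9]]
CA^2 = [[69, 6, -24]]
Observability matrix O = [C; CA; CA^2] = [[-3, 2, -2], [-3, -11, 9], [69, 6, -24]]
Expanding along the first row, det(O) = (-3)·((-11)·(-24) - 9·6) - 2·((-3)·(-24) - 9·69) + (-2)·((-3)·6 - (-11)·69) = (-3)·210 - 2·(-549) + (-2)·741 = -1014
Since det(O) ≠ 0, rank(O) = 3 and the system is completely observable.

-1014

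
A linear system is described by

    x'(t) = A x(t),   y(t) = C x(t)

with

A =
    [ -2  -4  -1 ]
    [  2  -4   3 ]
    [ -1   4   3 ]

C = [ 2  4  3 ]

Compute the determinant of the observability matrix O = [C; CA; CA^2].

-9800

CA = [[1, -12, 19]]
CA^2 = [[-45, 120, 20]]
Observability matrix O = [C; CA; CA^2] = [[2, 4, 3], [1, -12, 19], [-45, 120, 20]]
Expanding along the first row, det(O) = 2·((-12)·20 - 19·120) - 4·(1·20 - 19·(-45)) + 3·(1·120 - (-12)·(-45)) = 2·(-2520) - 4·875 + 3·(-420) = -9800
Since det(O) ≠ 0, rank(O) = 3 and the system is completely observable.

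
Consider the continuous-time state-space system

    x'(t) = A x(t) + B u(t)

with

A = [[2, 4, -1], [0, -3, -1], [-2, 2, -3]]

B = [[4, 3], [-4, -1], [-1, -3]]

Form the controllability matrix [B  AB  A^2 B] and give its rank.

AB = [[-7, 5], [13, 6], [-13, 1]]
A^2B = [[51, 33], [-26, -19], [79, -1]]
Controllability matrix C = [B  AB  A^2B] = [[4, 3, -7, 5, 51, 33], [-4, -1, 13, 6, -26, -19], [-1, -3, -13, 1, 79, -1]]
Take the 3×3 submatrix of C formed by columns 1, 2, 3: [[4, 3, -7], [-4, -1, 13], [-1, -3, -13]]. Its determinant is 4·((-1)·(-13) - 13·(-3)) - 3·((-4)·(-13) - 13·(-1)) + (-7)·((-4)·(-3) - (-1)·(-1)) = 4·52 - 3·65 + (-7)·11 = -64 ≠ 0.
So rank(C) ≥ 3; since C has 3 rows, rank(C) = 3.
rank(C) = 3 = n, so the pair (A, B) is completely controllable.

3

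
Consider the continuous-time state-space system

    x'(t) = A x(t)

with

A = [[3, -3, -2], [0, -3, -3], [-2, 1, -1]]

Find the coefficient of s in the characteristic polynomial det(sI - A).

Expand det(sI - A) for the 3×3 matrix.
p(s) = s^3 + s^2 - 10s - 12.
(Check: constant term = det(-A) = (-1)^3 det A = -12; coefficient of s^2 = -tr A = 1.)
The coefficient of s is -10.

-10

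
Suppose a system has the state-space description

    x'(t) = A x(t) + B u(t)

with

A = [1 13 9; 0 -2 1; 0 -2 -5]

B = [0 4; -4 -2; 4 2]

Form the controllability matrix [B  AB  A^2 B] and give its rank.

AB = [[-16, -4], [12, 6], [-12, -6]]
A^2B = [[32, 20], [-36, -18], [36, 18]]
Controllability matrix C = [B  AB  A^2B] = [[0, 4, -16, -4, 32, 20], [-4, -2, 12, 6, -36, -18], [4, 2, -12, -6, 36, 18]]
The rows r1, r2, r3 of C are linearly dependent: r2 + r3 = 0 (check each entry), so rank(C) ≤ 2.
The 2×2 minor from rows 1, 2, columns 1, 2 is 0·(-2) - 4·(-4) = 0 - (-16) = 16 ≠ 0, so rank(C) = 2.
rank(C) = 2 < n = 3, so the pair (A, B) is not completely controllable.

2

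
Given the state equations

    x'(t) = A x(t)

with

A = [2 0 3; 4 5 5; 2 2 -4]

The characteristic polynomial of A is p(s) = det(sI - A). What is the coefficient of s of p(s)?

-34

Expand det(sI - A) for the 3×3 matrix.
p(s) = s^3 - 3s^2 - 34s + 66.
(Check: constant term = det(-A) = (-1)^3 det A = 66; coefficient of s^2 = -tr A = -3.)
The coefficient of s is -34.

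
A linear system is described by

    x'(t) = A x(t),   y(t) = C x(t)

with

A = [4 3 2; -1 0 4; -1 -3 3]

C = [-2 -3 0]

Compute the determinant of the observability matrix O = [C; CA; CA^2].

-714

CA = [[-5, -6, -16]]
CA^2 = [[2, 33, -82]]
Observability matrix O = [C; CA; CA^2] = [[-2, -3, 0], [-5, -6, -16], [2, 33, -82]]
Expanding along the first row, det(O) = (-2)·((-6)·(-82) - (-16)·33) - (-3)·((-5)·(-82) - (-16)·2) + 0·((-5)·33 - (-6)·2) = (-2)·1020 - (-3)·442 + 0·(-153) = -714
Since det(O) ≠ 0, rank(O) = 3 and the system is completely observable.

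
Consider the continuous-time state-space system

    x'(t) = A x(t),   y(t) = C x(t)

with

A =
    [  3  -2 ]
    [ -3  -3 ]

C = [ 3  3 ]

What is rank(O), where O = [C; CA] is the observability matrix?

2

CA = [[0, -15]]
Observability matrix O = [C; CA] = [[3, 3], [0, -15]]
det(O) = 3·(-15) - 3·0 = -45 - 0 = -45 ≠ 0, so rank(O) = 2.
rank(O) = 2 = n, so the pair (A, C) is completely observable.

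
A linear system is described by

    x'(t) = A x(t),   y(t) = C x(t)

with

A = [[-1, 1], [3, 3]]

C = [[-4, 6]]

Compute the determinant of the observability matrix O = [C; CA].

CA = [[22, 14]]
Observability matrix O = [C; CA] = [[-4, 6], [22, 14]]
det(O) = (-4)·14 - 6·22 = -56 - 132 = -188
Since det(O) ≠ 0, rank(O) = 2 and the system is completely observable.

-188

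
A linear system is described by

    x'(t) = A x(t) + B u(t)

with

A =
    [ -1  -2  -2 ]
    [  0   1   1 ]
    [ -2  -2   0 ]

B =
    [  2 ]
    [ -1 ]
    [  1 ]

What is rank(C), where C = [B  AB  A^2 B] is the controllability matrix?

2

AB = [[-2], [0], [-2]]
A^2B = [[6], [-2], [4]]
Controllability matrix C = [B  AB  A^2B] = [[2, -2, 6], [-1, 0, -2], [1, -2, 4]]
The rows r1, r2, r3 of C are linearly dependent: -r1 - r2 + r3 = 0 (check each entry), so rank(C) ≤ 2.
The 2×2 minor from rows 1, 2, columns 1, 2 is 2·0 - (-2)·(-1) = 0 - 2 = -2 ≠ 0, so rank(C) = 2.
rank(C) = 2 < n = 3, so the pair (A, B) is not completely controllable.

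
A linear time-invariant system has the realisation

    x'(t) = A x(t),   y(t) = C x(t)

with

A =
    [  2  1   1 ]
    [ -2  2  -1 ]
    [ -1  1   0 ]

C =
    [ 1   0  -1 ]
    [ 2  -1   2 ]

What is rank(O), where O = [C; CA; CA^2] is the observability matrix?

3

CA = [[3, 0, 1], [4, 2, 3]]
CA^2 = [[5, 4, 3], [1, 11, 2]]
Observability matrix O = [C; CA; CA^2] = [[1, 0, -1], [2, -1, 2], [3, 0, 1], [4, 2, 3], [5, 4, 3], [1, 11, 2]]
Take the 3×3 submatrix of O formed by rows 1, 2, 3: [[1, 0, -1], [2, -1, 2], [3, 0, 1]]. Its determinant is 1·((-1)·1 - 2·0) - 0·(2·1 - 2·3) + (-1)·(2·0 - (-1)·3) = 1·(-1) - 0·(-4) + (-1)·3 = -4 ≠ 0.
So rank(O) ≥ 3; since O has 3 columns, rank(O) = 3.
rank(O) = 3 = n, so the pair (A, C) is completely observable.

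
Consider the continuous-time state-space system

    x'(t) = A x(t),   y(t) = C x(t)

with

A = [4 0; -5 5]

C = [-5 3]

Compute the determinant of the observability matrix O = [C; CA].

CA = [[-35, 15]]
Observability matrix O = [C; CA] = [[-5, 3], [-35, 15]]
det(O) = (-5)·15 - 3·(-35) = -75 - (-105) = 30
Since det(O) ≠ 0, rank(O) = 2 and the system is completely observable.

30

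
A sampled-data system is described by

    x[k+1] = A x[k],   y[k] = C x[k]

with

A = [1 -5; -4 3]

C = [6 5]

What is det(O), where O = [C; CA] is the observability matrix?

CA = [[-14, -15]]
Observability matrix O = [C; CA] = [[6, 5], [-14, -15]]
det(O) = 6·(-15) - 5·(-14) = -90 - (-70) = -20
Since det(O) ≠ 0, rank(O) = 2 and the system is completely observable.

-20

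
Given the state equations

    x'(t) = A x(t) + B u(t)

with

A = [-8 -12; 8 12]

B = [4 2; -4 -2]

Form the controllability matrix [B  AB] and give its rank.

1

AB = [[16, 8], [-16, -8]]
Controllability matrix C = [B  AB] = [[4, 2, 16, 8], [-4, -2, -16, -8]]
Every column of C is a scalar multiple of column 1 = [4, -4] (multipliers 1, 1/2, 4, 2), so the columns span a one-dimensional space.
C ≠ 0, hence rank(C) = 1.
rank(C) = 1 < n = 2, so the pair (A, B) is not completely controllable.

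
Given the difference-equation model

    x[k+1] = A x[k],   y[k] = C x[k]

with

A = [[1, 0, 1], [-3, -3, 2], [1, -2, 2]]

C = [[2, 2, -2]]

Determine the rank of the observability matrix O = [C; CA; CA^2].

3

CA = [[-6, -2, 2]]
CA^2 = [[2, 2, -6]]
Observability matrix O = [C; CA; CA^2] = [[2, 2, -2], [-6, -2, 2], [2, 2, -6]]
det(O) = 2·((-2)·(-6) - 2·2) - 2·((-6)·(-6) - 2·2) + (-2)·((-6)·2 - (-2)·2) = 2·8 - 2·32 + (-2)·(-8) = -32 ≠ 0, so rank(O) = 3.
rank(O) = 3 = n, so the pair (A, C) is completely observable.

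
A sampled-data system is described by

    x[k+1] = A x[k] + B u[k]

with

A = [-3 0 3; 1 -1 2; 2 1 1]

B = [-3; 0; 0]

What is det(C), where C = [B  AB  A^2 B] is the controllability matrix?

AB = [[9], [-3], [-6]]
A^2B = [[-45], [0], [9]]
Controllability matrix C = [B  AB  A^2B] = [[-3, 9, -45], [0, -3, 0], [0, -6, 9]]
Expanding along the first row, det(C) = (-3)·((-3)·9 - 0·(-6)) - 9·(0·9 - 0·0) + (-45)·(0·(-6) - (-3)·0) = (-3)·(-27) - 9·0 + (-45)·0 = 81
Since det(C) ≠ 0, rank(C) = 3 and the system is completely controllable.

81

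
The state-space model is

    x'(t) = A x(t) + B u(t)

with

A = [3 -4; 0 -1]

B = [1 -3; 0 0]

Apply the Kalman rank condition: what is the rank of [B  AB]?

1

AB = [[3, -9], [0, 0]]
Controllability matrix C = [B  AB] = [[1, -3, 3, -9], [0, 0, 0, 0]]
Every column of C is a scalar multiple of column 1 = [1, 0] (multipliers 1, -3, 3, -9), so the columns span a one-dimensional space.
C ≠ 0, hence rank(C) = 1.
rank(C) = 1 < n = 2, so the pair (A, B) is not completely controllable.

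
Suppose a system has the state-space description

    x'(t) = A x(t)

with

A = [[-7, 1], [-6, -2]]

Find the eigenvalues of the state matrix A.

-5, -4

det(sI - A) = s^2 - (tr A)s + det A, with tr A = (-7) + (-2) = -9 and det A = (-7)·(-2) - 1·(-6) = 14 - (-6) = 20.
So p(s) = det(sI - A) = s^2 + 9s + 20.
Factor s^2 + 9s + 20: two numbers with sum -9 and product 20 are -4 and -5, so s^2 + 9s + 20 = (s + 4)(s + 5).
Hence p(s) = (s + 4) (s + 5), with roots -5, -4.
All eigenvalues have negative real part, so the system is asymptotically stable.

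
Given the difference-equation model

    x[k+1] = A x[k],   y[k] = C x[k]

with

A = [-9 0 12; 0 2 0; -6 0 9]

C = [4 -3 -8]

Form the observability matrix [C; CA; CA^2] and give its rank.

2

CA = [[12, -6, -24]]
CA^2 = [[36, -12, -72]]
Observability matrix O = [C; CA; CA^2] = [[4, -3, -8], [12, -6, -24], [36, -12, -72]]
The columns c1, c2, c3 of O are linearly dependent: 2·c1 + c3 = 0 (check each entry), so rank(O) ≤ 2.
The 2×2 minor from rows 1, 2, columns 1, 2 is 4·(-6) - (-3)·12 = -24 - (-36) = 12 ≠ 0, so rank(O) = 2.
rank(O) = 2 < n = 3, so the pair (A, C) is not completely observable.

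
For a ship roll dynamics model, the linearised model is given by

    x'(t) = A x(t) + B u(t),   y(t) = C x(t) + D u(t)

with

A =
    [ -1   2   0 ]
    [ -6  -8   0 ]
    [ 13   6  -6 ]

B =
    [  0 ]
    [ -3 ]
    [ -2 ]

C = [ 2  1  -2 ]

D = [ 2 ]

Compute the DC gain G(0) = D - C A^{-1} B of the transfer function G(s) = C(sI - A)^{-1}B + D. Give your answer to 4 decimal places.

G(0) = C(-A)^{-1}B + D = -C A^{-1} B + D.
det A = -120, so A^{-1} = (1/-120)·adj(A) = [[-2/5, -1/10, 0], [3/10, -1/20, 0], [-17/30, -4/15, -1/6]]
A^{-1} B = [3/10, 3/20, 17/15]^T
C A^{-1} B = -91/60
G(0) = D - C A^{-1} B = 2 - (-91/60) = 211/60 ≈ 3.5167

3.5167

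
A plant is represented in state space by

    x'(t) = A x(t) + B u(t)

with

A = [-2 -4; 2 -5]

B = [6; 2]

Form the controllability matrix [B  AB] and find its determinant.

52

AB = [[-20], [2]]
Controllability matrix C = [B  AB] = [[6, -20], [2, 2]]
det(C) = 6·2 - (-20)·2 = 12 - (-40) = 52
Since det(C) ≠ 0, rank(C) = 2 and the system is completely controllable.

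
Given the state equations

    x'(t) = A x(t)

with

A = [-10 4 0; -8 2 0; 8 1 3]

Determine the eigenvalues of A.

-6, -2, 3

det(sI - A) = s^3 - (tr A)s^2 + (M11 + M22 + M33)s - det A, where Mii is the 2×2 principal minor of A obtained by deleting row i and column i.
tr A = (-10) + 2 + 3 = -5; M11 = 2·3 - 0·1 = 6 - 0 = 6; M22 = (-10)·3 - 0·8 = -30 - 0 = -30; M33 = (-10)·2 - 4·(-8) = -20 - (-32) = 12; sum of minors = -12.
det A = (-10)·(2·3 - 0·1) - 4·((-8)·3 - 0·8) + 0·((-8)·1 - 2·8) = (-10)·6 - 4·(-24) + 0·(-24) = 36.
So p(s) = det(sI - A) = s^3 + 5s^2 - 12s - 36.
Rational-root test: any integer root divides -36. Testing small divisors, s = -2 works: p(-2) = -8 + 20 + 24 + (-36) = 0, so (s + 2) is a factor.
Dividing, p(s) = (s + 2)(s^2 + 3s - 18).
Factor s^2 + 3s - 18: two numbers with sum -3 and product -18 are 3 and -6, so s^2 + 3s - 18 = (s - 3)(s + 6).
Hence p(s) = (s - 3) (s + 2) (s + 6), with roots -6, -2, 3.
At least one eigenvalue has non-negative real part, so the system is not asymptotically stable.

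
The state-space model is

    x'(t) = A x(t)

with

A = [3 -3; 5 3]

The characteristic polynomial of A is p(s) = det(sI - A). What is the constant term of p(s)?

For a 2×2 matrix, det(sI - A) = s^2 - (tr A)s + det A.
tr A = 6, det A = 24.
So p(s) = s^2 - 6s + 24.
The constant term is 24.

24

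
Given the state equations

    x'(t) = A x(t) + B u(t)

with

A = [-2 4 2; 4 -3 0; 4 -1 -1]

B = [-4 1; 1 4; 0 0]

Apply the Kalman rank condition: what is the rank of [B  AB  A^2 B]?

3

AB = [[12, 14], [-19, -8], [-17, 0]]
A^2B = [[-134, -60], [105, 80], [84, 64]]
Controllability matrix C = [B  AB  A^2B] = [[-4, 1, 12, 14, -134, -60], [1, 4, -19, -8, 105, 80], [0, 0, -17, 0, 84, 64]]
Take the 3×3 submatrix of C formed by columns 1, 2, 3: [[-4, 1, 12], [1, 4, -19], [0, 0, -17]]. Its determinant is (-4)·(4·(-17) - (-19)·0) - 1·(1·(-17) - (-19)·0) + 12·(1·0 - 4·0) = (-4)·(-68) - 1·(-17) + 12·0 = 289 ≠ 0.
So rank(C) ≥ 3; since C has 3 rows, rank(C) = 3.
rank(C) = 3 = n, so the pair (A, B) is completely controllable.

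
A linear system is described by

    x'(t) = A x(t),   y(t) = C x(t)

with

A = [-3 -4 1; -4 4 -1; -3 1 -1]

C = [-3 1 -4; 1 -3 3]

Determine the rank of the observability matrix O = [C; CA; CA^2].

3

CA = [[17, 12, 0], [0, -13, 1]]
CA^2 = [[-99, -20, 5], [49, -51, 12]]
Observability matrix O = [C; CA; CA^2] = [[-3, 1, -4], [1, -3, 3], [17, 12, 0], [0, -13, 1], [-99, -20, 5], [49, -51, 12]]
Take the 3×3 submatrix of O formed by rows 1, 2, 3: [[-3, 1, -4], [1, -3, 3], [17, 12, 0]]. Its determinant is (-3)·((-3)·0 - 3·12) - 1·(1·0 - 3·17) + (-4)·(1·12 - (-3)·17) = (-3)·(-36) - 1·(-51) + (-4)·63 = -93 ≠ 0.
So rank(O) ≥ 3; since O has 3 columns, rank(O) = 3.
rank(O) = 3 = n, so the pair (A, C) is completely observable.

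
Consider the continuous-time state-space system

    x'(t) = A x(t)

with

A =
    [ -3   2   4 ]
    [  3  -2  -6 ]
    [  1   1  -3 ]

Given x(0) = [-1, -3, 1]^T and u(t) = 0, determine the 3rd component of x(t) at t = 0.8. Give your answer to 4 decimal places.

-1.0353

det(sI - A) = s^3 - (tr A)s^2 + (M11 + M22 + M33)s - det A, where Mii is the 2×2 principal minor of A obtained by deleting row i and column i.
tr A = (-3) + (-2) + (-3) = -8; M11 = (-2)·(-3) - (-6)·1 = 6 - (-6) = 12; M22 = (-3)·(-3) - 4·1 = 9 - 4 = 5; M33 = (-3)·(-2) - 2·3 = 6 - 6 = 0; sum of minors = 17.
det A = (-3)·((-2)·(-3) - (-6)·1) - 2·(3·(-3) - (-6)·1) + 4·(3·1 - (-2)·1) = (-3)·12 - 2·(-3) + 4·5 = -10.
So p(s) = det(sI - A) = s^3 + 8s^2 + 17s + 10.
Rational-root test: any integer root divides 10. Testing small divisors, s = -1 works: p(-1) = -1 + 8 + (-17) + 10 = 0, so (s + 1) is a factor.
Dividing, p(s) = (s + 1)(s^2 + 7s + 10).
Factor s^2 + 7s + 10: two numbers with sum -7 and product 10 are -2 and -5, so s^2 + 7s + 10 = (s + 2)(s + 5).
Hence p(s) = (s + 1) (s + 2) (s + 5), with roots -5, -2, -1.
The eigenvalues -5, -2, -1 are distinct and real, so A is diagonalisable and x(t) = e^{At} x(0) = V diag(e^{λ_i t}) V^{-1} x(0), where the columns of V are the eigenvectors.
λ = -5: A - (-5)I = [[2, 2, 4], [3, 3, -6], [1, 1, 2]]. v must be orthogonal to every row; (row 1) × (row 2) = [-24, 24, 0], so take v_1 = [-1, 1, 0]^T.
λ = -2: A - (-2)I = [[-1, 2, 4], [3, 0, -6], [1, 1, -1]]. v must be orthogonal to every row; (row 1) × (row 2) = [-12, 6, -6], so take v_2 = [-2, 1, -1]^T.
λ = -1: A - (-1)I = [[-2, 2, 4], [3, -1, -6], [1, 1, -2]]. v must be orthogonal to every row; (row 1) × (row 2) = [-8, 0, -4], so take v_3 = [2, 0, 1]^T.
V = [v_1 v_2 v_3] = [[-1, -2, 2], [1, 1, 0], [0, -1, 1]] has det V = -1, so V^{-1} = adj(V)/det V = [[-1, 0, 2], [1, 1, -2], [1, 1, -1]].
Modal coordinates z(0) = V^{-1} x(0): (-1)·(-1) + 0·(-3) + 2·1 = 3; 1·(-1) + 1·(-3) + (-2)·1 = -6; 1·(-1) + 1·(-3) + (-1)·1 = -5; so z(0) = [3, -6, -5]^T.
x_3(t) = Σ_i (v_i)_3 · z_i(0) · e^{λ_i t} (row 3 of V times the modal terms).
x_3(0.8) = 0·3·e^{-5·0.8} + (-1)·(-6)·e^{-2·0.8} + 1·(-5)·e^{-1·0.8} = 0·0.018316 + 6·0.201897 + (-5)·0.449329 = -1.0353.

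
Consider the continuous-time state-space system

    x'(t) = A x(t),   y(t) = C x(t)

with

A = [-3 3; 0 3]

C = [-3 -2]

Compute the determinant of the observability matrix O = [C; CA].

63

CA = [[9, -15]]
Observability matrix O = [C; CA] = [[-3, -2], [9, -15]]
det(O) = (-3)·(-15) - (-2)·9 = 45 - (-18) = 63
Since det(O) ≠ 0, rank(O) = 2 and the system is completely observable.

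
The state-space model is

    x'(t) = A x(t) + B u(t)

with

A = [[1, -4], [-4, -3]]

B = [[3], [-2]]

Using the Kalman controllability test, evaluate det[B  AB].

AB = [[11], [-6]]
Controllability matrix C = [B  AB] = [[3, 11], [-2, -6]]
det(C) = 3·(-6) - 11·(-2) = -18 - (-22) = 4
Since det(C) ≠ 0, rank(C) = 2 and the system is completely controllable.

4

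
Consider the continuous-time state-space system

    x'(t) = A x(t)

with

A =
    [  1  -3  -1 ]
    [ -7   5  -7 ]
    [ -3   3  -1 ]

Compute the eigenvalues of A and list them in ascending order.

-2, 2, 5

det(sI - A) = s^3 - (tr A)s^2 + (M11 + M22 + M33)s - det A, where Mii is the 2×2 principal minor of A obtained by deleting row i and column i.
tr A = 1 + 5 + (-1) = 5; M11 = 5·(-1) - (-7)·3 = -5 - (-21) = 16; M22 = 1·(-1) - (-1)·(-3) = -1 - 3 = -4; M33 = 1·5 - (-3)·(-7) = 5 - 21 = -16; sum of minors = -4.
det A = 1·(5·(-1) - (-7)·3) - (-3)·((-7)·(-1) - (-7)·(-3)) + (-1)·((-7)·3 - 5·(-3)) = 1·16 - (-3)·(-14) + (-1)·(-6) = -20.
So p(s) = det(sI - A) = s^3 - 5s^2 - 4s + 20.
Rational-root test: any integer root divides 20. Testing small divisors, s = -2 works: p(-2) = -8 + (-20) + 8 + 20 = 0, so (s + 2) is a factor.
Dividing, p(s) = (s + 2)(s^2 - 7s + 10).
Factor s^2 - 7s + 10: two numbers with sum 7 and product 10 are 5 and 2, so s^2 - 7s + 10 = (s - 5)(s - 2).
Hence p(s) = (s - 5) (s - 2) (s + 2), with roots -2, 2, 5.
At least one eigenvalue has non-negative real part, so the system is not asymptotically stable.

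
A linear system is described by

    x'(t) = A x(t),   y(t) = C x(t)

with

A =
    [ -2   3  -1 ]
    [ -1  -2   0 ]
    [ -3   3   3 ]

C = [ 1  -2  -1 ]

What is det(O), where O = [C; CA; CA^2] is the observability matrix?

CA = [[3, 4, -4]]
CA^2 = [[2, -11, -15]]
Observability matrix O = [C; CA; CA^2] = [[1, -2, -1], [3, 4, -4], [2, -11, -15]]
Expanding along the first row, det(O) = 1·(4·(-15) - (-4)·(-11)) - (-2)·(3·(-15) - (-4)·2) + (-1)·(3·(-11) - 4·2) = 1·(-104) - (-2)·(-37) + (-1)·(-41) = -137
Since det(O) ≠ 0, rank(O) = 3 and the system is completely observable.

-137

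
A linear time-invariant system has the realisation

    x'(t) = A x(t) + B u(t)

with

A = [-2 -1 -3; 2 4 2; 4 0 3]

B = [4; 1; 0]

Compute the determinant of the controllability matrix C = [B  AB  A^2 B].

AB = [[-9], [12], [16]]
A^2B = [[-42], [62], [12]]
Controllability matrix C = [B  AB  A^2B] = [[4, -9, -42], [1, 12, 62], [0, 16, 12]]
Expanding along the first row, det(C) = 4·(12·12 - 62·16) - (-9)·(1·12 - 62·0) + (-42)·(1·16 - 12·0) = 4·(-848) - (-9)·12 + (-42)·16 = -3956
Since det(C) ≠ 0, rank(C) = 3 and the system is completely controllable.

-3956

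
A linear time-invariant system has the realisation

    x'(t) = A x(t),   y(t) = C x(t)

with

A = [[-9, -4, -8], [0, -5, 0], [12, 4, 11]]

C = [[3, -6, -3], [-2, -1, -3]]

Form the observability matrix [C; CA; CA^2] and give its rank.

2

CA = [[-63, 6, -57], [-18, 1, -17]]
CA^2 = [[-117, -6, -123], [-42, -1, -43]]
Observability matrix O = [C; CA; CA^2] = [[3, -6, -3], [-2, -1, -3], [-63, 6, -57], [-18, 1, -17], [-117, -6, -123], [-42, -1, -43]]
The columns c1, c2, c3 of O are linearly dependent: -c1 - c2 + c3 = 0 (check each entry), so rank(O) ≤ 2.
The 2×2 minor from rows 1, 2, columns 1, 2 is 3·(-1) - (-6)·(-2) = -3 - 12 = -15 ≠ 0, so rank(O) = 2.
rank(O) = 2 < n = 3, so the pair (A, C) is not completely observable.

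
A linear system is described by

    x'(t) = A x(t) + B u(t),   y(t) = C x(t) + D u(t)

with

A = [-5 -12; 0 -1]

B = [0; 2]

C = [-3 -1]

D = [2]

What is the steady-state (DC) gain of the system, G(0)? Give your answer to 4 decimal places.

G(0) = C(-A)^{-1}B + D = -C A^{-1} B + D.
det A = 5, so A^{-1} = (1/5)·adj(A) = [[-1/5, 12/5], [0, -1]]
A^{-1} B = [24/5, -2]^T
C A^{-1} B = -62/5
G(0) = D - C A^{-1} B = 2 - (-62/5) = 72/5 ≈ 14.4000

14.4000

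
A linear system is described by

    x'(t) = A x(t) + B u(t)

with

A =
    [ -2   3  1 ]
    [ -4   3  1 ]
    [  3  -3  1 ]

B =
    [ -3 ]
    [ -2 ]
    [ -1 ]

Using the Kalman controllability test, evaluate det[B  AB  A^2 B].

378

AB = [[-1], [5], [-4]]
A^2B = [[13], [15], [-22]]
Controllability matrix C = [B  AB  A^2B] = [[-3, -1, 13], [-2, 5, 15], [-1, -4, -22]]
Expanding along the first row, det(C) = (-3)·(5·(-22) - 15·(-4)) - (-1)·((-2)·(-22) - 15·(-1)) + 13·((-2)·(-4) - 5·(-1)) = (-3)·(-50) - (-1)·59 + 13·13 = 378
Since det(C) ≠ 0, rank(C) = 3 and the system is completely controllable.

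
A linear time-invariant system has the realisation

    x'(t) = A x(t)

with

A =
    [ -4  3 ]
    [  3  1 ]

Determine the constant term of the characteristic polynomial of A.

For a 2×2 matrix, det(sI - A) = s^2 - (tr A)s + det A.
tr A = -3, det A = -13.
So p(s) = s^2 + 3s - 13.
The constant term is -13.

-13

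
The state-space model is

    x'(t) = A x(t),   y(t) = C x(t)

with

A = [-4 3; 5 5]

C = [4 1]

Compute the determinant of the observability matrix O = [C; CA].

79

CA = [[-11, 17]]
Observability matrix O = [C; CA] = [[4, 1], [-11, 17]]
det(O) = 4·17 - 1·(-11) = 68 - (-11) = 79
Since det(O) ≠ 0, rank(O) = 2 and the system is completely observable.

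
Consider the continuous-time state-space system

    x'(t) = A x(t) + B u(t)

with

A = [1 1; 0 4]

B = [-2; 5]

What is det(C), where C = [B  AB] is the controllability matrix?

-55

AB = [[3], [20]]
Controllability matrix C = [B  AB] = [[-2, 3], [5, 20]]
det(C) = (-2)·20 - 3·5 = -40 - 15 = -55
Since det(C) ≠ 0, rank(C) = 2 and the system is completely controllable.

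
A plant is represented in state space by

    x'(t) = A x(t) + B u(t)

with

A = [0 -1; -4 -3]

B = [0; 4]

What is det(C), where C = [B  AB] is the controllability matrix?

16

AB = [[-4], [-12]]
Controllability matrix C = [B  AB] = [[0, -4], [4, -12]]
det(C) = 0·(-12) - (-4)·4 = 0 - (-16) = 16
Since det(C) ≠ 0, rank(C) = 2 and the system is completely controllable.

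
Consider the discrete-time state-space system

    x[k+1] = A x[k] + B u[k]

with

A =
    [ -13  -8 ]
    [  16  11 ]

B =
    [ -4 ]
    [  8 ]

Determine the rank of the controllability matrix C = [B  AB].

1

AB = [[-12], [24]]
Controllability matrix C = [B  AB] = [[-4, -12], [8, 24]]
Every column of C is a scalar multiple of column 1 = [-4, 8] (multipliers 1, 3), so the columns span a one-dimensional space.
C ≠ 0, hence rank(C) = 1.
rank(C) = 1 < n = 2, so the pair (A, B) is not completely controllable.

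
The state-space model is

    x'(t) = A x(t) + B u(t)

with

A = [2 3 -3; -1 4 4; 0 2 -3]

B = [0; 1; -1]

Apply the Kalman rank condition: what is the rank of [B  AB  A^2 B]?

3

AB = [[6], [0], [5]]
A^2B = [[-3], [14], [-15]]
Controllability matrix C = [B  AB  A^2B] = [[0, 6, -3], [1, 0, 14], [-1, 5, -15]]
det(C) = 0·(0·(-15) - 14·5) - 6·(1·(-15) - 14·(-1)) + (-3)·(1·5 - 0·(-1)) = 0·(-70) - 6·(-1) + (-3)·5 = -9 ≠ 0, so rank(C) = 3.
rank(C) = 3 = n, so the pair (A, B) is completely controllable.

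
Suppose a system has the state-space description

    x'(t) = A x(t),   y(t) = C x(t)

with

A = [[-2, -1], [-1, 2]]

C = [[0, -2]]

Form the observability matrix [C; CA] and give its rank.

2

CA = [[2, -4]]
Observability matrix O = [C; CA] = [[0, -2], [2, -4]]
det(O) = 0·(-4) - (-2)·2 = 0 - (-4) = 4 ≠ 0, so rank(O) = 2.
rank(O) = 2 = n, so the pair (A, C) is completely observable.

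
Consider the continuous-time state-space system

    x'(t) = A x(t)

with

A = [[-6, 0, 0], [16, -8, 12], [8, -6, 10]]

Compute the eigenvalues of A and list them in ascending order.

-6, -2, 4

det(sI - A) = s^3 - (tr A)s^2 + (M11 + M22 + M33)s - det A, where Mii is the 2×2 principal minor of A obtained by deleting row i and column i.
tr A = (-6) + (-8) + 10 = -4; M11 = (-8)·10 - 12·(-6) = -80 - (-72) = -8; M22 = (-6)·10 - 0·8 = -60 - 0 = -60; M33 = (-6)·(-8) - 0·16 = 48 - 0 = 48; sum of minors = -20.
det A = (-6)·((-8)·10 - 12·(-6)) - 0·(16·10 - 12·8) + 0·(16·(-6) - (-8)·8) = (-6)·(-8) - 0·64 + 0·(-32) = 48.
So p(s) = det(sI - A) = s^3 + 4s^2 - 20s - 48.
Rational-root test: any integer root divides -48. Testing small divisors, s = -2 works: p(-2) = -8 + 16 + 40 + (-48) = 0, so (s + 2) is a factor.
Dividing, p(s) = (s + 2)(s^2 + 2s - 24).
Factor s^2 + 2s - 24: two numbers with sum -2 and product -24 are 4 and -6, so s^2 + 2s - 24 = (s - 4)(s + 6).
Hence p(s) = (s - 4) (s + 2) (s + 6), with roots -6, -2, 4.
At least one eigenvalue has non-negative real part, so the system is not asymptotically stable.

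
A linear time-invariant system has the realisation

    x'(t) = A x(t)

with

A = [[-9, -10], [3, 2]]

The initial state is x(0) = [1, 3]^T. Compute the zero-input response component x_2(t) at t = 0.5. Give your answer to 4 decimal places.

2.2497

det(sI - A) = s^2 - (tr A)s + det A, with tr A = (-9) + 2 = -7 and det A = (-9)·2 - (-10)·3 = -18 - (-30) = 12.
So p(s) = det(sI - A) = s^2 + 7s + 12.
Factor s^2 + 7s + 12: two numbers with sum -7 and product 12 are -3 and -4, so s^2 + 7s + 12 = (s + 3)(s + 4).
Hence p(s) = (s + 3) (s + 4), with roots -4, -3.
The eigenvalues -4, -3 are distinct and real, so A is diagonalisable and x(t) = e^{At} x(0) = V diag(e^{λ_i t}) V^{-1} x(0), where the columns of V are the eigenvectors.
λ = -4: A - (-4)I = [[-5, -10], [3, 6]]. Row 1 gives (-5)·v1 + (-10)·v2 = 0, so take v_1 = [2, -1]^T.
λ = -3: A - (-3)I = [[-6, -10], [3, 5]]. Row 1 gives (-6)·v1 + (-10)·v2 = 0, so take v_2 = [5, -3]^T.
V = [v_1 v_2] = [[2, 5], [-1, -3]] has det V = -1, so V^{-1} = adj(V)/det V = [[3, 5], [-1, -2]].
Modal coordinates z(0) = V^{-1} x(0): 3·1 + 5·3 = 18; (-1)·1 + (-2)·3 = -7; so z(0) = [18, -7]^T.
x_2(t) = Σ_i (v_i)_2 · z_i(0) · e^{λ_i t} (row 2 of V times the modal terms).
x_2(0.5) = (-1)·18·e^{-4·0.5} + (-3)·(-7)·e^{-3·0.5} = (-18)·0.135335 + 21·0.223130 = 2.2497.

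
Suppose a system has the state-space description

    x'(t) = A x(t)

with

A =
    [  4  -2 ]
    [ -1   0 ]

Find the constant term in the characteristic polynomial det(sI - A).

For a 2×2 matrix, det(sI - A) = s^2 - (tr A)s + det A.
tr A = 4, det A = -2.
So p(s) = s^2 - 4s - 2.
The constant term is -2.

-2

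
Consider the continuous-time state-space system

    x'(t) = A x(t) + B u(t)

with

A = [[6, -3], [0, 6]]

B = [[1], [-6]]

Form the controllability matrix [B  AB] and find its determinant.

108

AB = [[24], [-36]]
Controllability matrix C = [B  AB] = [[1, 24], [-6, -36]]
det(C) = 1·(-36) - 24·(-6) = -36 - (-144) = 108
Since det(C) ≠ 0, rank(C) = 2 and the system is completely controllable.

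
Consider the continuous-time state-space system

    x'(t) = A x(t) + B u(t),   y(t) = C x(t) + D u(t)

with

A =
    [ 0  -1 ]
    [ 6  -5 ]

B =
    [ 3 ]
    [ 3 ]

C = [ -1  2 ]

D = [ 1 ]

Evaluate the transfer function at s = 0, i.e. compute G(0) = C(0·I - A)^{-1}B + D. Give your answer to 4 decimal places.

G(0) = C(-A)^{-1}B + D = -C A^{-1} B + D.
det A = 6, so A^{-1} = (1/6)·adj(A) = [[-5/6, 1/6], [-1, 0]]
A^{-1} B = [-2, -3]^T
C A^{-1} B = -4
G(0) = D - C A^{-1} B = 1 - (-4) = 5

5.0000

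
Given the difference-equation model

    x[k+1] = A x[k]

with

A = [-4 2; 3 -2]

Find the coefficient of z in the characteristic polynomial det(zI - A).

6

For a 2×2 matrix, det(zI - A) = z^2 - (tr A)z + det A.
tr A = -6, det A = 2.
So p(z) = z^2 + 6z + 2.
The coefficient of z is 6.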